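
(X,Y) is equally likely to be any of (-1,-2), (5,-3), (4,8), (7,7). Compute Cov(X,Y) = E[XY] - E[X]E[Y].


E[X]=15/4, E[Y]=5/2, E[XY]=17
Cov(X,Y) = E[XY] - E[X]E[Y] = 17 - 15/4*5/2 = 61/8

61/8


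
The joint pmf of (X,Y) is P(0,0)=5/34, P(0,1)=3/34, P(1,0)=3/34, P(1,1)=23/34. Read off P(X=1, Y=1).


Read from table: P(X=1, Y=1) = 23/34

23/34


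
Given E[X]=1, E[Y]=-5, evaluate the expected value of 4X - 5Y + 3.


E[4X - 5Y + 3] = 4*E[X] - 5*E[Y] + 3
= (4)*(1) + (-5)*(-5) + (3)
= 4 + 25 + 3 = 32

32


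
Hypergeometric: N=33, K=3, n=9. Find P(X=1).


P(X=1) = C(3,1)*C(30,8) / C(33,9)
= 3*5852925 / 38567100
= 17558775/38567100 = 621/1364

621/1364


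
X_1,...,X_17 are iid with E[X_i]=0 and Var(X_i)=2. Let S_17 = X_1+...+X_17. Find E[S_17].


E[S_n] = n*E[X_1] = 17*0 = 0

0


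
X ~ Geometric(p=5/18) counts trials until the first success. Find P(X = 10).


P(X=10) = (1-p)^9 * p = (13/18)^9 * 5/18
= 10604499373/198359290368 * 5/18 = 53022496865/3570467226624

53022496865/3570467226624


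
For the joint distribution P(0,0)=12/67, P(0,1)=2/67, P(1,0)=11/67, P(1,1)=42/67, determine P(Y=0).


P(Y=0) = P(0,0)+P(1,0) = 12/67 + 11/67 = 23/67

23/67


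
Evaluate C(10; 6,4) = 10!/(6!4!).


10! = 3628800
Denominator: 6!=720 * 4!=24
Coefficient = 3628800 / 17280 = 210

210


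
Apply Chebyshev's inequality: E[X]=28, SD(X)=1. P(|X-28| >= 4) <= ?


k = 4/1 = 4
Chebyshev: P(|X-mu| >= k*sigma) <= 1/k^2 = 1/4^2 = 1/16

1/16


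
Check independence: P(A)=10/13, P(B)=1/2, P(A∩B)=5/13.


P(A)*P(B) = 10/13*1/2 = 5/13
P(A∩B) = 5/13, which equals P(A)P(B), so independent

Yes, A and B are independent


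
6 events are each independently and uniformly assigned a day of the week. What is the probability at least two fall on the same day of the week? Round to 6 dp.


P(all different) = prod((7-i)/7 for i=0..5) = 0.042839
P(at least one match) = 1 - 0.042839 = 0.957161

0.957161


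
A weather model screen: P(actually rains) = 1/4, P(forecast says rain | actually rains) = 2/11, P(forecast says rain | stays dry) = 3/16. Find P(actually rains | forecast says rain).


P(A) = P(A|B)P(B) + P(A|B')P(B') = 2/11*1/4 + 3/16*3/4 = 131/704
P(B|A) = P(A|B)P(B)/P(A) = (1/22)/(131/704) = 32/131

32/131


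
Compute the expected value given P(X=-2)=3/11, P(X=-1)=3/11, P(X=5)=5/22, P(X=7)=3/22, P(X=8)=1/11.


E[X] = sum(x * P(x))
= -2*3/11 - 1*3/11 + 5*5/22 + 7*3/22 + 8*1/11
= 2

2


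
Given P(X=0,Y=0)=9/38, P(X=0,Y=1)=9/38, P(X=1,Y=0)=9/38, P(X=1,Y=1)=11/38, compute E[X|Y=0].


P(Y=0) = 18/38
E[X|Y=0] = (0*9 + 1*9)/18 = 9/18 = 1/2

1/2


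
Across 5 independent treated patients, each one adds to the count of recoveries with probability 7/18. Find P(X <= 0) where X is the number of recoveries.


P(X<=0) = P(X=0)
= 161051/1889568
= 161051/1889568

161051/1889568


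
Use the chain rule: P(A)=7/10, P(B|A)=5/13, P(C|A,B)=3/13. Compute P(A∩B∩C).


P(A∩B∩C) = P(A) * P(B|A) * P(C|A∩B)
= 7/10 * 5/13 * 3/13
= 7/26 * 3/13 = 21/338

21/338


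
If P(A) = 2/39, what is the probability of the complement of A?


P(A') = 1 - P(A) = 1 - 2/39 = 37/39

37/39


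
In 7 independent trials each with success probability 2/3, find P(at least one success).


P(at least one) = 1 - P(none)
P(none) = (1 - 2/3)^7 = (1/3)^7 = 1/2187
P(at least one) = 1 - 1/2187 = 2186/2187

2186/2187


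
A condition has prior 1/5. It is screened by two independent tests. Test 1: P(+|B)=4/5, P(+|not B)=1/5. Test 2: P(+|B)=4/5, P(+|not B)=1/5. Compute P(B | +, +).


After test 1: P(+) = 4/5*1/5 + 1/5*4/5 = 8/25
P(B|+) = (4/25)/(8/25) = 1/2
After test 2 (use post1 as new prior): P(+) = 4/5*1/2 + 1/5*1/2 = 1/2
P(B|+,+) = (2/5)/(1/2) = 4/5

4/5


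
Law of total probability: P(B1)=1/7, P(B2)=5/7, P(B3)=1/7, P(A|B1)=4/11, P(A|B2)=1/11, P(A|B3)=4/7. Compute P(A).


P(A) = P(A|B1)P(B1) + P(A|B2)P(B2) + P(A|B3)P(B3)
= 4/11*1/7 + 1/11*5/7 + 4/7*1/7
= 4/77 + 5/77 + 4/49 = 107/539

107/539


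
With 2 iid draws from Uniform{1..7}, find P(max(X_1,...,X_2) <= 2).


P(max <= 2) = P(all X_i <= 2) = (P(X_1 <= 2))^2
= (2/7)^2 = 4/49

4/49


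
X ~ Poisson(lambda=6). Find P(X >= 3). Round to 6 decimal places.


P(X>=3) = 1 - P(X<=2) = 1 - (e^(-6)*6^0/0! + e^(-6)*6^1/1! + e^(-6)*6^2/2!)
≈ 1 - (0.0024787522 + 0.0148725131 + 0.0446175392)
= 1 - 0.0619688045 = 0.9380311955
≈ 0.938031

0.938031


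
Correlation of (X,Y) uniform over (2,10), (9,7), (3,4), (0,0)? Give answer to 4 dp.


Cov(X,Y) = 5.3750, Var(X) = 11.2500, Var(Y) = 13.6875
rho = Cov/(sqrt(VarX)*sqrt(VarY)) = 0.4332

0.4332


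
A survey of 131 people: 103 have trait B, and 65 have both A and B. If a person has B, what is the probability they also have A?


P(A|B) = P(A∩B)/P(B) = (65/131)/(103/131) = 65/103

65/103


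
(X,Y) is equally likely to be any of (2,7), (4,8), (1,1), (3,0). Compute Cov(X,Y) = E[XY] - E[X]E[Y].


E[X]=5/2, E[Y]=4, E[XY]=47/4
Cov(X,Y) = E[XY] - E[X]E[Y] = 47/4 - 5/2*4 = 7/4

7/4


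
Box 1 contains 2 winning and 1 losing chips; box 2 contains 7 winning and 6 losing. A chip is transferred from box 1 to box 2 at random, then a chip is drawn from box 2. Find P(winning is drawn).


P(transfer winning) = 2/3; P(transfer losing) = 1/3
If winning transferred: Urn II has 8 winning of 14, so P(winning|winning moved) = 4/7
If losing transferred: Urn II has 7 winning of 14, so P(winning|losing moved) = 1/2
By total probability: P(winning) = 2/3*4/7 + 1/3*1/2 = 23/42

23/42


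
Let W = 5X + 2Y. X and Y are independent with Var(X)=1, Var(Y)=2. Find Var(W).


Independence => Cov(X,Y)=0
Var(5X + 2Y) = 5^2*Var(X) + 2^2*Var(Y)
= 25*1 + 4*2 = 33

33


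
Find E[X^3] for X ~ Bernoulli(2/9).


For Bernoulli: X in {0,1}
E[X^3] = 0^3*(1-2/9) + 1^3*2/9 = 2/9

2/9


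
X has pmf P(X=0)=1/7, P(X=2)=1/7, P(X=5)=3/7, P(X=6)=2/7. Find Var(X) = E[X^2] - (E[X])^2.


E[X] = 29/7, E[X^2] = 151/7
Var(X) = E[X^2] - (E[X])^2 = 151/7 - (29/7)^2 = 216/49

216/49


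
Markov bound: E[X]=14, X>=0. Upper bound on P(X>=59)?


Markov: P(X >= a) <= E[X]/a
P(X >= 59) <= 14/59

14/59


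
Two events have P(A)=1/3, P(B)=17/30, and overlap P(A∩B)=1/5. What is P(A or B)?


P(A∪B) = P(A) + P(B) - P(A∩B)
= 1/3 + 17/30 - 1/5 = 7/10

7/10


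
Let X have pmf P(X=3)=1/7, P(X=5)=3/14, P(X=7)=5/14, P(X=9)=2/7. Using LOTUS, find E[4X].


E[4X] = sum(g(x)*P(x))
= 12*1/7 + 20*3/14 + 28*5/14 + 36*2/7
= 184/7

184/7


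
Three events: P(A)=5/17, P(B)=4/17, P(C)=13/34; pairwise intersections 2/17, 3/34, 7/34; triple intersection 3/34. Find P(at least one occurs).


P(A∪B∪C) = P(A)+P(B)+P(C) - P(AB)-P(AC)-P(BC) + P(ABC)
= 5/17+4/17+13/34 - 2/17-3/34-7/34 + 3/34
= 10/17

10/17


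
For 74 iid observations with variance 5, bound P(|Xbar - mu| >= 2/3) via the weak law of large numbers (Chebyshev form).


Var(Xbar) = Var(X)/n = 5/74
Chebyshev: P(|Xbar-mu| >= 2/3) <= Var(Xbar)/(2/3)^2 = (5/74)/(4/9) = 45/296

45/296


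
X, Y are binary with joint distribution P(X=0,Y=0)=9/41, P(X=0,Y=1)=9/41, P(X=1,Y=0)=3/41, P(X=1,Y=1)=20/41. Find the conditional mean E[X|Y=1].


P(Y=1) = 29/41
E[X|Y=1] = (0*9 + 1*20)/29 = 20/29

20/29


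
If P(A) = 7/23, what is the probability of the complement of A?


P(A') = 1 - P(A) = 1 - 7/23 = 16/23

16/23


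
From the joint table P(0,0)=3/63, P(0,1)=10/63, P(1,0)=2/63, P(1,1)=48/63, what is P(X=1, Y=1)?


Read from table: P(X=1, Y=1) = 48/63 = 16/21

16/21


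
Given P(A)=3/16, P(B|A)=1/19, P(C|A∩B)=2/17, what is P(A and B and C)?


P(A∩B∩C) = P(A) * P(B|A) * P(C|A∩B)
= 3/16 * 1/19 * 2/17
= 3/304 * 2/17 = 3/2584

3/2584


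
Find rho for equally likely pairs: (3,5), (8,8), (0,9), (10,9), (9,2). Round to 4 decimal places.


Cov(X,Y) = -2.2000, Var(X) = 14.8000, Var(Y) = 7.4400
rho = Cov/(sqrt(VarX)*sqrt(VarY)) = -0.2097

-0.2097


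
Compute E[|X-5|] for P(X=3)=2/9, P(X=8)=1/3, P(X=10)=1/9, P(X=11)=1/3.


E[|X-5|] = sum(g(x)*P(x))
= 2*2/9 + 3*1/3 + 5*1/9 + 6*1/3
= 4

4


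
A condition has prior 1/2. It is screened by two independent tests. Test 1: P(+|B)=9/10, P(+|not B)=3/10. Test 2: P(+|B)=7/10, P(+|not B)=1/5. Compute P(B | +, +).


After test 1: P(+) = 9/10*1/2 + 3/10*1/2 = 3/5
P(B|+) = (9/20)/(3/5) = 3/4
After test 2 (use post1 as new prior): P(+) = 7/10*3/4 + 1/5*1/4 = 23/40
P(B|+,+) = (21/40)/(23/40) = 21/23

21/23


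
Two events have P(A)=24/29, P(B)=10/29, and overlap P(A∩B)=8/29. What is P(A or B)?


P(A∪B) = P(A) + P(B) - P(A∩B)
= 24/29 + 10/29 - 8/29 = 26/29

26/29


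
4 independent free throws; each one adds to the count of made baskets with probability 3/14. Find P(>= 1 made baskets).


P(at least one) = 1 - P(none)
P(none) = (1 - 3/14)^4 = (11/14)^4 = 14641/38416
P(at least one) = 1 - 14641/38416 = 23775/38416

23775/38416


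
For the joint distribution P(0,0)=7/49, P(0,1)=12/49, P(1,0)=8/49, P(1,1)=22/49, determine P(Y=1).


P(Y=1) = P(0,1)+P(1,1) = 12/49 + 22/49 = 34/49

34/49


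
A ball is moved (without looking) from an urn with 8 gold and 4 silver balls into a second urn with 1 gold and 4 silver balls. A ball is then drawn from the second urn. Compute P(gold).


P(transfer gold) = 8/12 = 2/3; P(transfer silver) = 1/3
If gold transferred: Urn II has 2 gold of 6, so P(gold|gold moved) = 1/3
If silver transferred: Urn II has 1 gold of 6, so P(gold|silver moved) = 1/6
By total probability: P(gold) = 2/3*1/3 + 1/3*1/6 = 5/18

5/18


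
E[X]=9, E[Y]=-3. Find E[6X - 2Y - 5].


E[6X - 2Y - 5] = 6*E[X] - 2*E[Y] - 5
= (6)*(9) + (-2)*(-3) + (-5)
= 54 + 6 - 5 = 55

55


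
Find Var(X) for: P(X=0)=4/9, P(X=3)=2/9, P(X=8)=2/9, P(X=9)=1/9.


E[X] = 31/9, E[X^2] = 227/9
Var(X) = E[X^2] - (E[X])^2 = 227/9 - (31/9)^2 = 1082/81

1082/81


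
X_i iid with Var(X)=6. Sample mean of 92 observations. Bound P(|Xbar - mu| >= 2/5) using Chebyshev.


Var(Xbar) = Var(X)/n = 6/92
Chebyshev: P(|Xbar-mu| >= 2/5) <= Var(Xbar)/(2/5)^2 = (3/46)/(4/25) = 75/184

75/184


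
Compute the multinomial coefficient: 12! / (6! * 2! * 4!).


12! = 479001600
Denominator: 6!=720 * 2!=2 * 4!=24
Coefficient = 479001600 / 34560 = 13860

13860


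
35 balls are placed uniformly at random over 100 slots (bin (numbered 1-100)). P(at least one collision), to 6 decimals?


P(all different) = prod((100-i)/100 for i=0..34) = 0.001132
P(at least one match) = 1 - 0.001132 = 0.998868

0.998868


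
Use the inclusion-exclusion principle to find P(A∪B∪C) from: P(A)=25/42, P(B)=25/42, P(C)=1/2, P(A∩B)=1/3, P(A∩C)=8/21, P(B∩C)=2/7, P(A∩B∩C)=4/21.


P(A∪B∪C) = P(A)+P(B)+P(C) - P(AB)-P(AC)-P(BC) + P(ABC)
= 25/42+25/42+1/2 - 1/3-8/21-2/7 + 4/21
= 37/42

37/42


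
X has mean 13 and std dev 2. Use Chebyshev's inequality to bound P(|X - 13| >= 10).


k = 10/2 = 5
Chebyshev: P(|X-mu| >= k*sigma) <= 1/k^2 = 1/5^2 = 1/25

1/25


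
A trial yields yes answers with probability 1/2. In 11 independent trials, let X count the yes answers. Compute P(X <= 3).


P(X<=3) = P(X=0) + P(X=1) + P(X=2) + P(X=3)
= 1/2048 + 11/2048 + 55/2048 + 165/2048
= 29/256

29/256


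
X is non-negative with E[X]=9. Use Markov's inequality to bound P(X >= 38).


Markov: P(X >= a) <= E[X]/a
P(X >= 38) <= 9/38

9/38


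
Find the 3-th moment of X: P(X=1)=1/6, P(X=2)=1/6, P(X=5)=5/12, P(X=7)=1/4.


E[X^3] = sum(x^3 * P(x))
= 1*1/6 + 8*1/6 + 125*5/12 + 343*1/4
= 418/3

418/3


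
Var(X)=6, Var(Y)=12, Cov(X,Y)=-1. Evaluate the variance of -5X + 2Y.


Var(-5X + 2Y) = (-5)^2*Var(X) + 2^2*Var(Y) + 2*(-5)*2*Cov(X,Y)
= 25*6 + 4*12 - 20*(-1)
= 150 + 48 + 20 = 218

218


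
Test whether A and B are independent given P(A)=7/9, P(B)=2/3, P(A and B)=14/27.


P(A)*P(B) = 7/9*2/3 = 14/27
P(A∩B) = 14/27, which equals P(A)P(B), so independent

Yes, A and B are independent


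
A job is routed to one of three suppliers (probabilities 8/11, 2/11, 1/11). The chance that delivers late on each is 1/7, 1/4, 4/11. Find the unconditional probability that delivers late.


P(A) = P(A|B1)P(B1) + P(A|B2)P(B2) + P(A|B3)P(B3)
= 1/7*8/11 + 1/4*2/11 + 4/11*1/11
= 8/77 + 1/22 + 4/121 = 309/1694

309/1694


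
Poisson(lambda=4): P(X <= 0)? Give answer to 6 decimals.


P(X<=0) = e^(-4)*4^0/0!
≈ 0.0183156389
≈ 0.018316

0.018316


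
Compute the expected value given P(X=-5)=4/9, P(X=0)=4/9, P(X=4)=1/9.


E[X] = sum(x * P(x))
= -5*4/9 + 0*4/9 + 4*1/9
= -16/9

-16/9


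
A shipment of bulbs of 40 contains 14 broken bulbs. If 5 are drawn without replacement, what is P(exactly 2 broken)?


P(X=2) = C(14,2)*C(26,3) / C(40,5)
= 91*2600 / 658008
= 236600/658008 = 2275/6327

2275/6327


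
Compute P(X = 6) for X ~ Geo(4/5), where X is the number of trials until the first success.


P(X=6) = (1-p)^5 * p = (1/5)^5 * 4/5
= 1/3125 * 4/5 = 4/15625

4/15625


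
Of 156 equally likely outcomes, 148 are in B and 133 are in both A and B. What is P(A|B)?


P(A|B) = P(A∩B)/P(B) = (133/156)/(148/156) = 133/148

133/148


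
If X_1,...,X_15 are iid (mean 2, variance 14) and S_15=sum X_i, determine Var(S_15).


By independence, Var(S_n) = n*Var(X_1) = 15*14 = 210

210


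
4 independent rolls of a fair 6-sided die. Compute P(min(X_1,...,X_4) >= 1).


P(min >= 1) = P(all X_i >= 1) = (P(X_1 >= 1))^4
= (6/6)^4 = 1^4 = 1

1


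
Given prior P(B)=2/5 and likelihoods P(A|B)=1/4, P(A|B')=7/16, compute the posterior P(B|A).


P(A) = P(A|B)P(B) + P(A|B')P(B') = 1/4*2/5 + 7/16*3/5 = 29/80
P(B|A) = P(A|B)P(B)/P(A) = (1/10)/(29/80) = 8/29

8/29


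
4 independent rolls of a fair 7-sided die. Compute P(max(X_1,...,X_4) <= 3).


P(max <= 3) = P(all X_i <= 3) = (P(X_1 <= 3))^4
= (3/7)^4 = 81/2401

81/2401


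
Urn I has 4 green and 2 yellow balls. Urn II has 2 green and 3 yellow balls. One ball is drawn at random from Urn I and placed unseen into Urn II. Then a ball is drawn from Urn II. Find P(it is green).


P(transfer green) = 4/6 = 2/3; P(transfer yellow) = 1/3
If green transferred: Urn II has 3 green of 6, so P(green|green moved) = 1/2
If yellow transferred: Urn II has 2 green of 6, so P(green|yellow moved) = 1/3
By total probability: P(green) = 2/3*1/2 + 1/3*1/3 = 4/9

4/9


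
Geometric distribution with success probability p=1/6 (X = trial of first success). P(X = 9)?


P(X=9) = (1-p)^8 * p = (5/6)^8 * 1/6
= 390625/1679616 * 1/6 = 390625/10077696

390625/10077696


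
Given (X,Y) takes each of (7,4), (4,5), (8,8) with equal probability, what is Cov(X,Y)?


E[X]=19/3, E[Y]=17/3, E[XY]=112/3
Cov(X,Y) = E[XY] - E[X]E[Y] = 112/3 - 19/3*17/3 = 13/9

13/9


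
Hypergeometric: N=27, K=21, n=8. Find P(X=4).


P(X=4) = C(21,4)*C(6,4) / C(27,8)
= 5985*15 / 2220075
= 89775/2220075 = 133/3289

133/3289


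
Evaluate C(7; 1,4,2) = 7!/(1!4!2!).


7! = 5040
Denominator: 1!=1 * 4!=24 * 2!=2
Coefficient = 5040 / 48 = 105

105


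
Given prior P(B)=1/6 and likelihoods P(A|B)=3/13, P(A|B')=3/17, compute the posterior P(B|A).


P(A) = P(A|B)P(B) + P(A|B')P(B') = 3/13*1/6 + 3/17*5/6 = 41/221
P(B|A) = P(A|B)P(B)/P(A) = (1/26)/(41/221) = 17/82

17/82


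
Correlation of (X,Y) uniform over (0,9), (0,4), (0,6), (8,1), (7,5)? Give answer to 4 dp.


Cov(X,Y) = -6.4000, Var(X) = 13.6000, Var(Y) = 6.8000
rho = Cov/(sqrt(VarX)*sqrt(VarY)) = -0.6655

-0.6655


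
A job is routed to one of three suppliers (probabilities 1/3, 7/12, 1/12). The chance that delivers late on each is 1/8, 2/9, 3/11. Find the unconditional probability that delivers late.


P(A) = P(A|B1)P(B1) + P(A|B2)P(B2) + P(A|B3)P(B3)
= 1/8*1/3 + 2/9*7/12 + 3/11*1/12
= 1/24 + 7/54 + 1/44 = 461/2376

461/2376


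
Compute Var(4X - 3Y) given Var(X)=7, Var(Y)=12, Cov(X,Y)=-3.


Var(4X - 3Y) = 4^2*Var(X) + (-3)^2*Var(Y) + 2*4*(-3)*Cov(X,Y)
= 16*7 + 9*12 - 24*(-3)
= 112 + 108 + 72 = 292

292


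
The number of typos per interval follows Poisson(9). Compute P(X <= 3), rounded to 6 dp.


P(X<=3) = e^(-9)*9^0/0! + e^(-9)*9^1/1! + e^(-9)*9^2/2! + e^(-9)*9^3/3!
≈ 0.0001234098 + 0.0011106882 + 0.0049980971 + 0.0149942912
= 0.0212264863
≈ 0.021226

0.021226


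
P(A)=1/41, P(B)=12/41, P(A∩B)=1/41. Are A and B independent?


P(A)*P(B) = 1/41*12/41 = 12/1681
P(A∩B) = 1/41 != 12/1681, so not independent

No, A and B are not independent


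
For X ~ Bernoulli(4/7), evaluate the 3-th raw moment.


For Bernoulli: X in {0,1}
E[X^3] = 0^3*(1-4/7) + 1^3*4/7 = 4/7

4/7


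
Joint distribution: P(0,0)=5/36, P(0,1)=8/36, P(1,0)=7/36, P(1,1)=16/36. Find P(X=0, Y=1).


Read from table: P(X=0, Y=1) = 8/36 = 2/9

2/9


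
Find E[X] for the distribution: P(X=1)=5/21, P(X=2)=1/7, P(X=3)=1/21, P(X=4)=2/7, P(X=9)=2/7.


E[X] = sum(x * P(x))
= 1*5/21 + 2*1/7 + 3*1/21 + 4*2/7 + 9*2/7
= 92/21

92/21


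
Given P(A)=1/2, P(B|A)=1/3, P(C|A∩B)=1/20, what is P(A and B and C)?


P(A∩B∩C) = P(A) * P(B|A) * P(C|A∩B)
= 1/2 * 1/3 * 1/20
= 1/6 * 1/20 = 1/120

1/120


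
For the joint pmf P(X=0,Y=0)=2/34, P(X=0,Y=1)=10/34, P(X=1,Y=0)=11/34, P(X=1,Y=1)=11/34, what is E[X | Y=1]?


P(Y=1) = 21/34
E[X|Y=1] = (0*10 + 1*11)/21 = 11/21

11/21


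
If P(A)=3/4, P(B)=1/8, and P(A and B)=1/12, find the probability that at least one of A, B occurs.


P(A∪B) = P(A) + P(B) - P(A∩B)
= 3/4 + 1/8 - 1/12 = 19/24

19/24


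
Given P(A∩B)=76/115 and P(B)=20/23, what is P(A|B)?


P(A|B) = P(A∩B)/P(B) = (76/115)/(100/115) = 76/100 = 19/25

19/25


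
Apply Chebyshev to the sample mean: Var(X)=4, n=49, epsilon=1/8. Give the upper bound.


Var(Xbar) = Var(X)/n = 4/49
Chebyshev: P(|Xbar-mu| >= 1/8) <= Var(Xbar)/(1/8)^2 = (4/49)/(1/64) = 256/49
Bound exceeds 1, so trivial bound: 1

1


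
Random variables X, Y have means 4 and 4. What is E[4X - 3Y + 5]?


E[4X - 3Y + 5] = 4*E[X] - 3*E[Y] + 5
= (4)*(4) + (-3)*(4) + (5)
= 16 - 12 + 5 = 9

9


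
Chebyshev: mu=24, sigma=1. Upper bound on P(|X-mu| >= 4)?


k = 4/1 = 4
Chebyshev: P(|X-mu| >= k*sigma) <= 1/k^2 = 1/4^2 = 1/16

1/16


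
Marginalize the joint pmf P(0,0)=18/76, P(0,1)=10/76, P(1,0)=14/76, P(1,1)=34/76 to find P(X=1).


P(X=1) = P(1,0)+P(1,1) = 14/76 + 34/76 = 48/76 = 12/19

12/19


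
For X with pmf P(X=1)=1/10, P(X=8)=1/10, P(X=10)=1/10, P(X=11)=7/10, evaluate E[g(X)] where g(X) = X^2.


E[X^2] = sum(g(x)*P(x))
= 1*1/10 + 64*1/10 + 100*1/10 + 121*7/10
= 506/5

506/5


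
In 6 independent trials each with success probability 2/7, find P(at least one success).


P(at least one) = 1 - P(none)
P(none) = (1 - 2/7)^6 = (5/7)^6 = 15625/117649
P(at least one) = 1 - 15625/117649 = 102024/117649

102024/117649


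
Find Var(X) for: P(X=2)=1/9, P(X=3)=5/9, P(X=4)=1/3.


E[X] = 29/9, E[X^2] = 97/9
Var(X) = E[X^2] - (E[X])^2 = 97/9 - (29/9)^2 = 32/81

32/81


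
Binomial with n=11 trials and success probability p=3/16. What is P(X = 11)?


P(X=11) = C(11,11) * p^11 * (1-p)^0
= 1 * 177147/17592186044416 * 1
= 177147/17592186044416

177147/17592186044416


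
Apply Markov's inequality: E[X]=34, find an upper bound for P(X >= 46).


Markov: P(X >= a) <= E[X]/a
P(X >= 46) <= 34/46 = 17/23

17/23


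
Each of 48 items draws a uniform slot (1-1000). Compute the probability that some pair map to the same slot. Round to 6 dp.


P(all different) = prod((1000-i)/1000 for i=0..47) = 0.317812
P(at least one match) = 1 - 0.317812 = 0.682188

0.682188


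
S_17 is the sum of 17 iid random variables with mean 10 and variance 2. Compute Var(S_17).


By independence, Var(S_n) = n*Var(X_1) = 17*2 = 34

34


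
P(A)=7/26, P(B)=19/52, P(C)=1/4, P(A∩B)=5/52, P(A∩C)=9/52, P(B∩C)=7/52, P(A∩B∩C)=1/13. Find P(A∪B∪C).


P(A∪B∪C) = P(A)+P(B)+P(C) - P(AB)-P(AC)-P(BC) + P(ABC)
= 7/26+19/52+1/4 - 5/52-9/52-7/52 + 1/13
= 29/52

29/52


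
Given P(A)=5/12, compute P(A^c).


P(A') = 1 - P(A) = 1 - 5/12 = 7/12

7/12


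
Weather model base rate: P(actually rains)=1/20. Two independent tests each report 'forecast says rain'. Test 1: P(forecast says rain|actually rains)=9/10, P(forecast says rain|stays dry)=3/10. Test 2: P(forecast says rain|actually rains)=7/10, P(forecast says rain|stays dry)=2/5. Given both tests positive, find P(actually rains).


After test 1: P(+) = 9/10*1/20 + 3/10*19/20 = 33/100
P(B|+) = (9/200)/(33/100) = 3/22
After test 2 (use post1 as new prior): P(+) = 7/10*3/22 + 2/5*19/22 = 97/220
P(B|+,+) = (21/220)/(97/220) = 21/97

21/97


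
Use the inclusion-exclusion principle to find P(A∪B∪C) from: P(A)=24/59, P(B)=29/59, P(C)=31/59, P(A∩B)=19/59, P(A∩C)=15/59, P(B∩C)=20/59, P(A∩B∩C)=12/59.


P(A∪B∪C) = P(A)+P(B)+P(C) - P(AB)-P(AC)-P(BC) + P(ABC)
= 24/59+29/59+31/59 - 19/59-15/59-20/59 + 12/59
= 42/59

42/59


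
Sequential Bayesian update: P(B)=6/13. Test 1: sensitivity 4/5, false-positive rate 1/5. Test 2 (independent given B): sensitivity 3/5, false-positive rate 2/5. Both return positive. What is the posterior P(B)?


After test 1: P(+) = 4/5*6/13 + 1/5*7/13 = 31/65
P(B|+) = (24/65)/(31/65) = 24/31
After test 2 (use post1 as new prior): P(+) = 3/5*24/31 + 2/5*7/31 = 86/155
P(B|+,+) = (72/155)/(86/155) = 36/43

36/43


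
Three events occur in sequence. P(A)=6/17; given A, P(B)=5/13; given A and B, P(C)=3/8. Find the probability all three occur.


P(A∩B∩C) = P(A) * P(B|A) * P(C|A∩B)
= 6/17 * 5/13 * 3/8
= 30/221 * 3/8 = 45/884

45/884


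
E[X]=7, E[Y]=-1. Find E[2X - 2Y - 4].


E[2X - 2Y - 4] = 2*E[X] - 2*E[Y] - 4
= (2)*(7) + (-2)*(-1) + (-4)
= 14 + 2 - 4 = 12

12


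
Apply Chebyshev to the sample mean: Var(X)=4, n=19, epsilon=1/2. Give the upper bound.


Var(Xbar) = Var(X)/n = 4/19
Chebyshev: P(|Xbar-mu| >= 1/2) <= Var(Xbar)/(1/2)^2 = (4/19)/(1/4) = 16/19

16/19


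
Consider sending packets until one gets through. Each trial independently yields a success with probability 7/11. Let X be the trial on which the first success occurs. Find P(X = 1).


P(X=1) = (1-p)^0 * p = (4/11)^0 * 7/11
= 1 * 7/11 = 7/11

7/11


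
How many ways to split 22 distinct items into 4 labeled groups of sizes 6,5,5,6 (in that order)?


22! = 1124000727777607680000
Denominator: 6!=720 * 5!=120 * 5!=120 * 6!=720
Coefficient = 1124000727777607680000 / 7464960000 = 150570227808

150570227808


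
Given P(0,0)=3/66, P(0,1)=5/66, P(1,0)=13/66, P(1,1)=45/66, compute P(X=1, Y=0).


Read from table: P(X=1, Y=0) = 13/66

13/66


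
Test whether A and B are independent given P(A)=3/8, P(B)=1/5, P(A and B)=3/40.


P(A)*P(B) = 3/8*1/5 = 3/40
P(A∩B) = 3/40, which equals P(A)P(B), so independent

Yes, A and B are independent


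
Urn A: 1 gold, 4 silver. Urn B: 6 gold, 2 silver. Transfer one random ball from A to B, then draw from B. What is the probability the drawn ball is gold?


P(transfer gold) = 1/5; P(transfer silver) = 4/5
If gold transferred: Urn II has 7 gold of 9, so P(gold|gold moved) = 7/9
If silver transferred: Urn II has 6 gold of 9, so P(gold|silver moved) = 2/3
By total probability: P(gold) = 1/5*7/9 + 4/5*2/3 = 31/45

31/45


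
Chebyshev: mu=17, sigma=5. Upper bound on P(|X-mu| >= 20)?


k = 20/5 = 4
Chebyshev: P(|X-mu| >= k*sigma) <= 1/k^2 = 1/4^2 = 1/16

1/16


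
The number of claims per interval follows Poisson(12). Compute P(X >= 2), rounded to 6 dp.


P(X>=2) = 1 - P(X<=1) = 1 - (e^(-12)*12^0/0! + e^(-12)*12^1/1!)
≈ 1 - (0.0000061442 + 0.0000737305)
= 1 - 0.0000798747 = 0.9999201253
≈ 0.999920

0.999920


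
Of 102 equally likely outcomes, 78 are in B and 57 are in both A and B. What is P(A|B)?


P(A|B) = P(A∩B)/P(B) = (57/102)/(78/102) = 57/78 = 19/26

19/26


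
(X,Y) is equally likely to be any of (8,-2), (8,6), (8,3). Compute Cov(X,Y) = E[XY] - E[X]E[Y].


E[X]=8, E[Y]=7/3, E[XY]=56/3
Cov(X,Y) = E[XY] - E[X]E[Y] = 56/3 - 8*7/3 = 0

0


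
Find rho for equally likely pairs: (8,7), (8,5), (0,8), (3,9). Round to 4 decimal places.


Cov(X,Y) = -3.6875, Var(X) = 11.6875, Var(Y) = 2.1875
rho = Cov/(sqrt(VarX)*sqrt(VarY)) = -0.7293

-0.7293


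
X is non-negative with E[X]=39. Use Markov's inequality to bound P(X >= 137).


Markov: P(X >= a) <= E[X]/a
P(X >= 137) <= 39/137

39/137


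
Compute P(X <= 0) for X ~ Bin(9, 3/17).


P(X<=0) = P(X=0)
= 20661046784/118587876497
= 20661046784/118587876497

20661046784/118587876497


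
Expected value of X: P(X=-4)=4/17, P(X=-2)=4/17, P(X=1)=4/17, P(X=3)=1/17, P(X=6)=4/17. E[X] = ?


E[X] = sum(x * P(x))
= -4*4/17 - 2*4/17 + 1*4/17 + 3*1/17 + 6*4/17
= 7/17

7/17


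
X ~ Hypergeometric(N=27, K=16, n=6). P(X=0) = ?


P(X=0) = C(16,0)*C(11,6) / C(27,6)
= 1*462 / 296010
= 462/296010 = 7/4485

7/4485


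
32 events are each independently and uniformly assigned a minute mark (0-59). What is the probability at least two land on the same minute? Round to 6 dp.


P(all different) = prod((60-i)/60 for i=0..31) = 0.000034
P(at least one match) = 1 - 0.000034 = 0.999966

0.999966


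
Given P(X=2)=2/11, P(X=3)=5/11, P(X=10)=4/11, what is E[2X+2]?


E[2X+2] = sum(g(x)*P(x))
= 6*2/11 + 8*5/11 + 22*4/11
= 140/11

140/11


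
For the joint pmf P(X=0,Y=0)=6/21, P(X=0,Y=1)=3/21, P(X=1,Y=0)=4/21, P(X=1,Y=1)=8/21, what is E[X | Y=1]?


P(Y=1) = 11/21
E[X|Y=1] = (0*3 + 1*8)/11 = 8/11

8/11


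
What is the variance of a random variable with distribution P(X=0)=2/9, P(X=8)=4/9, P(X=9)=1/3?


E[X] = 59/9, E[X^2] = 499/9
Var(X) = E[X^2] - (E[X])^2 = 499/9 - (59/9)^2 = 1010/81

1010/81


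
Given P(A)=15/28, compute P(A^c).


P(A') = 1 - P(A) = 1 - 15/28 = 13/28

13/28


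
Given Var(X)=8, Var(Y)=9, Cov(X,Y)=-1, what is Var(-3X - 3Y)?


Var(-3X - 3Y) = (-3)^2*Var(X) + (-3)^2*Var(Y) + 2*(-3)*(-3)*Cov(X,Y)
= 9*8 + 9*9 + 18*(-1)
= 72 + 81 - 18 = 135

135


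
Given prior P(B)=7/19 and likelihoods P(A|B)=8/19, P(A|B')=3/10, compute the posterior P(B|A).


P(A) = P(A|B)P(B) + P(A|B')P(B') = 8/19*7/19 + 3/10*12/19 = 622/1805
P(B|A) = P(A|B)P(B)/P(A) = (56/361)/(622/1805) = 140/311

140/311


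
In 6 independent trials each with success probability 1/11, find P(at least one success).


P(at least one) = 1 - P(none)
P(none) = (1 - 1/11)^6 = (10/11)^6 = 1000000/1771561
P(at least one) = 1 - 1000000/1771561 = 771561/1771561

771561/1771561


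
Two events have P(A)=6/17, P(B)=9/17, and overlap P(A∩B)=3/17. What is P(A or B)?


P(A∪B) = P(A) + P(B) - P(A∩B)
= 6/17 + 9/17 - 3/17 = 12/17

12/17


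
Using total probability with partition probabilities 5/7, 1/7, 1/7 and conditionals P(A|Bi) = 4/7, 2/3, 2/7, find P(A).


P(A) = P(A|B1)P(B1) + P(A|B2)P(B2) + P(A|B3)P(B3)
= 4/7*5/7 + 2/3*1/7 + 2/7*1/7
= 20/49 + 2/21 + 2/49 = 80/147

80/147


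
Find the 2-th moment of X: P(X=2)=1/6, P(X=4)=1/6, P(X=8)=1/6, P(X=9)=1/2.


E[X^2] = sum(x^2 * P(x))
= 4*1/6 + 16*1/6 + 64*1/6 + 81*1/2
= 109/2

109/2


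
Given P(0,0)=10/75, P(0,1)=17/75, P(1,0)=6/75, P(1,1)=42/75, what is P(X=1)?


P(X=1) = P(1,0)+P(1,1) = 6/75 + 42/75 = 48/75 = 16/25

16/25


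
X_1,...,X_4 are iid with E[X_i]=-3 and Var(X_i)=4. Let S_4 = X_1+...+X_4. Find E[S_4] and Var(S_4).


E[S_n] = n*mu = 4*-3 = -12
Var(S_n) = n*sigma^2 = 4*4 = 16

E[S_4]=-12, Var(S_4)=16


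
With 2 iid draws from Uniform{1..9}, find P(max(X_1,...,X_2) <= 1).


P(max <= 1) = P(all X_i <= 1) = (P(X_1 <= 1))^2
= (1/9)^2 = 1/81

1/81


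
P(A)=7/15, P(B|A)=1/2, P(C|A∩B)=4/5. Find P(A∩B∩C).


P(A∩B∩C) = P(A) * P(B|A) * P(C|A∩B)
= 7/15 * 1/2 * 4/5
= 7/30 * 4/5 = 14/75

14/75


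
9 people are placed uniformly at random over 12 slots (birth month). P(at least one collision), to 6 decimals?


P(all different) = prod((12-i)/12 for i=0..8) = 0.015472
P(at least one match) = 1 - 0.015472 = 0.984528

0.984528


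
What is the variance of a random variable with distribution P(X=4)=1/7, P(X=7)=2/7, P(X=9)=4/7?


E[X] = 54/7, E[X^2] = 438/7
Var(X) = E[X^2] - (E[X])^2 = 438/7 - (54/7)^2 = 150/49

150/49


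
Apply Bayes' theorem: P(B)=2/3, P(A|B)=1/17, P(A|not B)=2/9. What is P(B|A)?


P(A) = P(A|B)P(B) + P(A|B')P(B') = 1/17*2/3 + 2/9*1/3 = 52/459
P(B|A) = P(A|B)P(B)/P(A) = (2/51)/(52/459) = 9/26

9/26


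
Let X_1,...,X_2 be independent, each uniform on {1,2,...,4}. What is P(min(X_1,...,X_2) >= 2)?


P(min >= 2) = P(all X_i >= 2) = (P(X_1 >= 2))^2
= (3/4)^2 = 9/16

9/16


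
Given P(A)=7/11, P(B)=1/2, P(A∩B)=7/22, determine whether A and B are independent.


P(A)*P(B) = 7/11*1/2 = 7/22
P(A∩B) = 7/22, which equals P(A)P(B), so independent

Yes, A and B are independent


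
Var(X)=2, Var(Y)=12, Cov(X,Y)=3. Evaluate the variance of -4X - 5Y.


Var(-4X - 5Y) = (-4)^2*Var(X) + (-5)^2*Var(Y) + 2*(-4)*(-5)*Cov(X,Y)
= 16*2 + 25*12 + 40*3
= 32 + 300 + 120 = 452

452


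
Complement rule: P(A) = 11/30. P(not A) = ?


P(A') = 1 - P(A) = 1 - 11/30 = 19/30

19/30


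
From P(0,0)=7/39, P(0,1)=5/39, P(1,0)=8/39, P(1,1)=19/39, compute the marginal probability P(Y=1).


P(Y=1) = P(0,1)+P(1,1) = 5/39 + 19/39 = 24/39 = 8/13

8/13


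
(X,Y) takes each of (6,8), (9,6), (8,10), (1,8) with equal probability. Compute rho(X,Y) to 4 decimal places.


Cov(X,Y) = -0.5000, Var(X) = 9.5000, Var(Y) = 2.0000
rho = Cov/(sqrt(VarX)*sqrt(VarY)) = -0.1147

-0.1147


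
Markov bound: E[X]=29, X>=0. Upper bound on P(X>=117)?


Markov: P(X >= a) <= E[X]/a
P(X >= 117) <= 29/117

29/117


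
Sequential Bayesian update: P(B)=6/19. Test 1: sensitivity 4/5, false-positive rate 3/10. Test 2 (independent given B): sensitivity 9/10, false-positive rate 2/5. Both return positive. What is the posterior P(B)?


After test 1: P(+) = 4/5*6/19 + 3/10*13/19 = 87/190
P(B|+) = (24/95)/(87/190) = 16/29
After test 2 (use post1 as new prior): P(+) = 9/10*16/29 + 2/5*13/29 = 98/145
P(B|+,+) = (72/145)/(98/145) = 36/49

36/49


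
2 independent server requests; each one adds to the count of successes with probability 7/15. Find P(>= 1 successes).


P(at least one) = 1 - P(none)
P(none) = (1 - 7/15)^2 = (8/15)^2 = 64/225
P(at least one) = 1 - 64/225 = 161/225

161/225


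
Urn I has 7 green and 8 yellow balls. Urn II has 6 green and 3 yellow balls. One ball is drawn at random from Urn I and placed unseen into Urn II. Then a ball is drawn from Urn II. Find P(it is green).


P(transfer green) = 7/15; P(transfer yellow) = 8/15
If green transferred: Urn II has 7 green of 10, so P(green|green moved) = 7/10
If yellow transferred: Urn II has 6 green of 10, so P(green|yellow moved) = 3/5
By total probability: P(green) = 7/15*7/10 + 8/15*3/5 = 97/150

97/150


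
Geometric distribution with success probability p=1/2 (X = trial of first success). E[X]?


For geometric (trials until first success), E[X] = 1/p = 1/(1/2) = 2

2


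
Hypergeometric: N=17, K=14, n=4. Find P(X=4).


P(X=4) = C(14,4)*C(3,0) / C(17,4)
= 1001*1 / 2380
= 1001/2380 = 143/340

143/340


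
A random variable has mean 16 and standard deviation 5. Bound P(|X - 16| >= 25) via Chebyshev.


k = 25/5 = 5
Chebyshev: P(|X-mu| >= k*sigma) <= 1/k^2 = 1/5^2 = 1/25

1/25


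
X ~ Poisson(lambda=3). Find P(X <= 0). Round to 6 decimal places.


P(X<=0) = e^(-3)*3^0/0!
≈ 0.0497870684
≈ 0.049787

0.049787


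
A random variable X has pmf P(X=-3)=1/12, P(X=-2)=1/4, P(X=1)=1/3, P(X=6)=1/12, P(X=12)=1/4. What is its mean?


E[X] = sum(x * P(x))
= -3*1/12 - 2*1/4 + 1*1/3 + 6*1/12 + 12*1/4
= 37/12

37/12


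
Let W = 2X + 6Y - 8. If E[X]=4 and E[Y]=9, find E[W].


E[2X + 6Y - 8] = 2*E[X] + 6*E[Y] - 8
= (2)*(4) + (6)*(9) + (-8)
= 8 + 54 - 8 = 54

54


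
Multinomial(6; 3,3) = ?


6! = 720
Denominator: 3!=6 * 3!=6
Coefficient = 720 / 36 = 20

20


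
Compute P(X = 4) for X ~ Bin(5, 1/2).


P(X=4) = C(5,4) * p^4 * (1-p)^1
= 5 * 1/16 * 1/2
= 5/32

5/32


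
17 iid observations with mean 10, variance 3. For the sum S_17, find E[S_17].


E[S_n] = n*E[X_1] = 17*10 = 170

170


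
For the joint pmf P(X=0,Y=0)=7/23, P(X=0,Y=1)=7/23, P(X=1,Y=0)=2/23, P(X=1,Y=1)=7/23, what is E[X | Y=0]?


P(Y=0) = 9/23
E[X|Y=0] = (0*7 + 1*2)/9 = 2/9

2/9


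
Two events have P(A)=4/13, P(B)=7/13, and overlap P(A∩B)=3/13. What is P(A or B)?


P(A∪B) = P(A) + P(B) - P(A∩B)
= 4/13 + 7/13 - 3/13 = 8/13

8/13


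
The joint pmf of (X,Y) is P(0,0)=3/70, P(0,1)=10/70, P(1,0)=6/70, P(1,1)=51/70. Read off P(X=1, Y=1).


Read from table: P(X=1, Y=1) = 51/70

51/70


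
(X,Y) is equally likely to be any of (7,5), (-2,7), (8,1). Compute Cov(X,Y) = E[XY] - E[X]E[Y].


E[X]=13/3, E[Y]=13/3, E[XY]=29/3
Cov(X,Y) = E[XY] - E[X]E[Y] = 29/3 - 13/3*13/3 = -82/9

-82/9


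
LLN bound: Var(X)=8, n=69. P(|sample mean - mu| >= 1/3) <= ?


Var(Xbar) = Var(X)/n = 8/69
Chebyshev: P(|Xbar-mu| >= 1/3) <= Var(Xbar)/(1/3)^2 = (8/69)/(1/9) = 24/23
Bound exceeds 1, so trivial bound: 1

1


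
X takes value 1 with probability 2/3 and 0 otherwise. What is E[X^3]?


For Bernoulli: X in {0,1}
E[X^3] = 0^3*(1-2/3) + 1^3*2/3 = 2/3

2/3


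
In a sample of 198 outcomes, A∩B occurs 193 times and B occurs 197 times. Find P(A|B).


P(A|B) = P(A∩B)/P(B) = (193/198)/(197/198) = 193/197

193/197


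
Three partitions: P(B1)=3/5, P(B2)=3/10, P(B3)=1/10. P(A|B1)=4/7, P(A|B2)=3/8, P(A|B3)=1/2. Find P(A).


P(A) = P(A|B1)P(B1) + P(A|B2)P(B2) + P(A|B3)P(B3)
= 4/7*3/5 + 3/8*3/10 + 1/2*1/10
= 12/35 + 9/80 + 1/20 = 283/560

283/560


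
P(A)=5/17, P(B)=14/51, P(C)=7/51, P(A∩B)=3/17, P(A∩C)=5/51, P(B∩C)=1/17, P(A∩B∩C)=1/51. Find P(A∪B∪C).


P(A∪B∪C) = P(A)+P(B)+P(C) - P(AB)-P(AC)-P(BC) + P(ABC)
= 5/17+14/51+7/51 - 3/17-5/51-1/17 + 1/51
= 20/51

20/51


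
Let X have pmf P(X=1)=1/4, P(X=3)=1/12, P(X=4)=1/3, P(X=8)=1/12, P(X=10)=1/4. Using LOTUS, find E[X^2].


E[X^2] = sum(g(x)*P(x))
= 1*1/4 + 9*1/12 + 16*1/3 + 64*1/12 + 100*1/4
= 110/3

110/3


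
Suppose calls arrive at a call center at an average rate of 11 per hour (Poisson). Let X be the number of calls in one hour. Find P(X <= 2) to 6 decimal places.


P(X<=2) = e^(-11)*11^0/0! + e^(-11)*11^1/1! + e^(-11)*11^2/2!
≈ 0.0000167017 + 0.0001837187 + 0.0010104529
= 0.0012108733
≈ 0.001211

0.001211


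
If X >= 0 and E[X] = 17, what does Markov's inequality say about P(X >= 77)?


Markov: P(X >= a) <= E[X]/a
P(X >= 77) <= 17/77

17/77


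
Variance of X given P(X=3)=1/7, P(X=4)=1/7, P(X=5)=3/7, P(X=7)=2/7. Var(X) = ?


E[X] = 36/7, E[X^2] = 198/7
Var(X) = E[X^2] - (E[X])^2 = 198/7 - (36/7)^2 = 90/49

90/49


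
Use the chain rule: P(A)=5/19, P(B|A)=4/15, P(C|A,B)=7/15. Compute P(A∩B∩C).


P(A∩B∩C) = P(A) * P(B|A) * P(C|A∩B)
= 5/19 * 4/15 * 7/15
= 4/57 * 7/15 = 28/855

28/855


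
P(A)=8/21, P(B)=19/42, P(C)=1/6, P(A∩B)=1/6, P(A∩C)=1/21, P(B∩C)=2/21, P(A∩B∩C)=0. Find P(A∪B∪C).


P(A∪B∪C) = P(A)+P(B)+P(C) - P(AB)-P(AC)-P(BC) + P(ABC)
= 8/21+19/42+1/6 - 1/6-1/21-2/21 + 0
= 29/42

29/42


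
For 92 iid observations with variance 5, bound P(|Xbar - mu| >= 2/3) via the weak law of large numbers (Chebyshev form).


Var(Xbar) = Var(X)/n = 5/92
Chebyshev: P(|Xbar-mu| >= 2/3) <= Var(Xbar)/(2/3)^2 = (5/92)/(4/9) = 45/368

45/368


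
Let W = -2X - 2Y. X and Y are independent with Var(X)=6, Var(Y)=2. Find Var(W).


Independence => Cov(X,Y)=0
Var(-2X - 2Y) = (-2)^2*Var(X) + (-2)^2*Var(Y)
= 4*6 + 4*2 = 32

32


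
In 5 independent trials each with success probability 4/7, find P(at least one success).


P(at least one) = 1 - P(none)
P(none) = (1 - 4/7)^5 = (3/7)^5 = 243/16807
P(at least one) = 1 - 243/16807 = 16564/16807

16564/16807


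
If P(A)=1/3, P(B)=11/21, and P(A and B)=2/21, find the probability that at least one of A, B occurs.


P(A∪B) = P(A) + P(B) - P(A∩B)
= 1/3 + 11/21 - 2/21 = 16/21

16/21


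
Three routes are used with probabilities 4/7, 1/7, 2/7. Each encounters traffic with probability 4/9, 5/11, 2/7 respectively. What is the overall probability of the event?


P(A) = P(A|B1)P(B1) + P(A|B2)P(B2) + P(A|B3)P(B3)
= 4/9*4/7 + 5/11*1/7 + 2/7*2/7
= 16/63 + 5/77 + 4/49 = 1943/4851

1943/4851


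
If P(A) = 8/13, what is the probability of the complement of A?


P(A') = 1 - P(A) = 1 - 8/13 = 5/13

5/13


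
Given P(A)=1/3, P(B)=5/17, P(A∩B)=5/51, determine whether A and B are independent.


P(A)*P(B) = 1/3*5/17 = 5/51
P(A∩B) = 5/51, which equals P(A)P(B), so independent

Yes, A and B are independent


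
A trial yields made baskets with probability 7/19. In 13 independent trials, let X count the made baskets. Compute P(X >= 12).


P(X>=12) = P(X=12) + P(X=13)
= 2159240803356/42052983462257059 + 96889010407/42052983462257059
= 2256129813763/42052983462257059

2256129813763/42052983462257059


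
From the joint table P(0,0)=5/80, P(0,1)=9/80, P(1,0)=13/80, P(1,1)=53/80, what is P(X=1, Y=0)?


Read from table: P(X=1, Y=0) = 13/80

13/80


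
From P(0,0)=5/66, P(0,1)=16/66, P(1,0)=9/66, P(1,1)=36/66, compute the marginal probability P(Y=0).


P(Y=0) = P(0,0)+P(1,0) = 5/66 + 9/66 = 14/66 = 7/33

7/33


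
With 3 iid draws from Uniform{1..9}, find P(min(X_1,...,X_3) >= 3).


P(min >= 3) = P(all X_i >= 3) = (P(X_1 >= 3))^3
= (7/9)^3 = 343/729

343/729


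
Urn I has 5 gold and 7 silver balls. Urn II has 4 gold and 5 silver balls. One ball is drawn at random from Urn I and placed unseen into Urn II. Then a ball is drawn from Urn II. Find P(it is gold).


P(transfer gold) = 5/12; P(transfer silver) = 7/12
If gold transferred: Urn II has 5 gold of 10, so P(gold|gold moved) = 1/2
If silver transferred: Urn II has 4 gold of 10, so P(gold|silver moved) = 2/5
By total probability: P(gold) = 5/12*1/2 + 7/12*2/5 = 53/120

53/120


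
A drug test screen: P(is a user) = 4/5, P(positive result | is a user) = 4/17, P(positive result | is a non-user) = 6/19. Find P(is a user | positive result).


P(A) = P(A|B)P(B) + P(A|B')P(B') = 4/17*4/5 + 6/19*1/5 = 406/1615
P(B|A) = P(A|B)P(B)/P(A) = (16/85)/(406/1615) = 152/203

152/203


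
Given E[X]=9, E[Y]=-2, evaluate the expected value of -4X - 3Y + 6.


E[-4X - 3Y + 6] = -4*E[X] - 3*E[Y] + 6
= (-4)*(9) + (-3)*(-2) + (6)
= -36 + 6 + 6 = -24

-24


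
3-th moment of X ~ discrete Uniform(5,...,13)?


E[X^3] = (1/9) * sum(x^3 for x=5..13)
= 8181/9 = 909

909


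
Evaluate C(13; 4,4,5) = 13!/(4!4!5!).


13! = 6227020800
Denominator: 4!=24 * 4!=24 * 5!=120
Coefficient = 6227020800 / 69120 = 90090

90090


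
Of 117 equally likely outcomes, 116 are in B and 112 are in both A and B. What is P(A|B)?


P(A|B) = P(A∩B)/P(B) = (112/117)/(116/117) = 112/116 = 28/29

28/29


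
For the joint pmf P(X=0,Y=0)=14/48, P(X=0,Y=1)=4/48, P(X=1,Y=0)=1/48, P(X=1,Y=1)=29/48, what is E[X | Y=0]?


P(Y=0) = 15/48
E[X|Y=0] = (0*14 + 1*1)/15 = 1/15

1/15


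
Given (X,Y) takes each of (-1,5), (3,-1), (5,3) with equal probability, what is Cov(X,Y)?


E[X]=7/3, E[Y]=7/3, E[XY]=7/3
Cov(X,Y) = E[XY] - E[X]E[Y] = 7/3 - 7/3*7/3 = -28/9

-28/9


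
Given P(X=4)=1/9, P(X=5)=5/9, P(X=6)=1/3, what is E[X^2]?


E[X^2] = sum(g(x)*P(x))
= 16*1/9 + 25*5/9 + 36*1/3
= 83/3

83/3


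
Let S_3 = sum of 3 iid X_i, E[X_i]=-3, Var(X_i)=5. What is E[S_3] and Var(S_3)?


E[S_n] = n*mu = 3*-3 = -9
Var(S_n) = n*sigma^2 = 3*5 = 15

E[S_3]=-9, Var(S_3)=15


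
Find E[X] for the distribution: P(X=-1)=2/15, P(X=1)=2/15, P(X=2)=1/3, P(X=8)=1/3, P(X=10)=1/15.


E[X] = sum(x * P(x))
= -1*2/15 + 1*2/15 + 2*1/3 + 8*1/3 + 10*1/15
= 4

4


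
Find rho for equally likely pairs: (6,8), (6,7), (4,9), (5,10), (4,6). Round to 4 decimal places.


Cov(X,Y) = 0.0000, Var(X) = 0.8000, Var(Y) = 2.0000
rho = Cov/(sqrt(VarX)*sqrt(VarY)) = 0.0000

0.0000
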